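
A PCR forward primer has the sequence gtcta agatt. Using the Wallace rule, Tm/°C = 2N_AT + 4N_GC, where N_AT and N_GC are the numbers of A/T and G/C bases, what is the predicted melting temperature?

Scanning the sequence gives A=3, C=1, G=2, T=4.
A+T = 7, G+C = 3
Tm = 2(7) + 4(3) = 14 + 12 = 26°C

26°C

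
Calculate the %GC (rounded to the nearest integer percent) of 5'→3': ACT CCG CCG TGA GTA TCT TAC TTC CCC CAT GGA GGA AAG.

54%

T=9, G=9, A=9, C=12
G+C = 9 + 12 = 21 out of 39 bases
%GC = 21/39 × 100 = 53.85% ≈ 54%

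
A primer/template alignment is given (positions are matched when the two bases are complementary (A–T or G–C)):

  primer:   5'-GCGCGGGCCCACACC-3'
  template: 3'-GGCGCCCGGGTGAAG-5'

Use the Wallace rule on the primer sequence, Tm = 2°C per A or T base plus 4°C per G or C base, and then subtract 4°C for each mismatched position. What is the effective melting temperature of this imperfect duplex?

44°C

Primer base counts: A=2, T=0, G=5, C=8 → A+T=2, G+C=13
Perfect-match Tm = 2(2) + 4(13) = 4 + 52 = 56°C
Mismatches (positions where the bases are not complementary): 3 (at positions 1, 13, 14)
Effective Tm = 56 − 3×4 = 56 − 12 = 44°C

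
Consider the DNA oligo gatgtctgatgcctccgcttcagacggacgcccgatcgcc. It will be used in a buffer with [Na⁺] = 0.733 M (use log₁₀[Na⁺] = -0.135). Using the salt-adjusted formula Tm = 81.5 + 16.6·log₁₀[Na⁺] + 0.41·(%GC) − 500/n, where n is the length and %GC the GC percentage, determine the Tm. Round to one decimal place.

93.4°C

Length n = 40. Scanning the sequence gives T=8, A=6, G=11, C=15.
G+C = 26, so %GC = 26/40 × 100 = 65%
Salt term: 16.6 × (-0.135) = -2.241
GC term: 0.41 × 65 = 26.65; length term: −500/40 = −12.5
Tm = 81.5 + (-2.241) + 26.65 − 12.5 = 93.409 → 93.4°C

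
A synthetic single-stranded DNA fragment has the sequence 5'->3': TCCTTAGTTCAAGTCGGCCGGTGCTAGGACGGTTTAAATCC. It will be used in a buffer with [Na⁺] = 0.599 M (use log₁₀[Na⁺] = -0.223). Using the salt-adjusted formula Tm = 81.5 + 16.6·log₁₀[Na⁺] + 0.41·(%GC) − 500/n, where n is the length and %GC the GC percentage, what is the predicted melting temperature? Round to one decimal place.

Length n = 41. Scanning the sequence gives C=10, A=8, G=11, T=12.
G+C = 21, so %GC = 21/41 × 100 = 51.22%
Salt term: 16.6 × (-0.223) = -3.702
GC term: 0.41 × 51.22 = 21; length term: −500/41 = −12.195
Tm = 81.5 + (-3.702) + 21 − 12.195 = 86.603 → 86.6°C

86.6°C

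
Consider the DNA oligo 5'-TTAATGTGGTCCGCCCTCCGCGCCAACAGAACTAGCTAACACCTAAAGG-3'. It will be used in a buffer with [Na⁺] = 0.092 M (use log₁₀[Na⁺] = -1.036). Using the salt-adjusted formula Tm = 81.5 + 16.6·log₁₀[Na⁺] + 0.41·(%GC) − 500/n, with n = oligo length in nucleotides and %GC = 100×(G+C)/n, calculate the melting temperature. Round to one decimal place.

Length n = 49. Base counts: T=9, A=14, G=10, C=16
G+C = 26, so %GC = 26/49 × 100 = 53.061%
Salt term: 16.6 × (-1.036) = -17.198
GC term: 0.41 × 53.061 = 21.755; length term: −500/49 = −10.204
Tm = 81.5 + (-17.198) + 21.755 − 10.204 = 75.853 → 75.9°C

75.9°C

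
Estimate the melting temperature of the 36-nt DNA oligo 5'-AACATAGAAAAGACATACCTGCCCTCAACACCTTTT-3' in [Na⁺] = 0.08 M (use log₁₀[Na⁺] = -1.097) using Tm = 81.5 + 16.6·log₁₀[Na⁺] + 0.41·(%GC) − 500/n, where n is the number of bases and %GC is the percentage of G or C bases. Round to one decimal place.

Length n = 36. C=11, G=3, T=8, A=14
G+C = 14, so %GC = 14/36 × 100 = 38.889%
Salt term: 16.6 × (-1.097) = -18.21
GC term: 0.41 × 38.889 = 15.944; length term: −500/36 = −13.889
Tm = 81.5 + (-18.21) + 15.944 − 13.889 = 65.345 → 65.3°C

65.3°C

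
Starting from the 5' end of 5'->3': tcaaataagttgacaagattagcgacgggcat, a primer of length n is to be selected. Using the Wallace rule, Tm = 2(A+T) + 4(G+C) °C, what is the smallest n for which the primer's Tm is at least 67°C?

n = 26

First 25 bases: TCAAATAAGTTGACAAGATTAGCGA → Tm = 66°C (< 67°C)
First 26 bases: TCAAATAAGTTGACAAGATTAGCGAC → Tm = 70°C (≥ 67°C)
Each additional base adds 2°C (A/T) or 4°C (G/C), so Tm is non-decreasing in n; n = 26 is the first length to reach 67°C.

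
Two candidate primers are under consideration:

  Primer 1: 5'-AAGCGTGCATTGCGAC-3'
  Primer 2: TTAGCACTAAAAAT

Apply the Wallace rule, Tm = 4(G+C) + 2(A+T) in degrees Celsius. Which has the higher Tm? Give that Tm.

Primer 1, 50°C

Primer 1: A+T=7, G+C=9 → Tm = 2(7)+4(9) = 50°C
Primer 2: A+T=11, G+C=3 → Tm = 2(11)+4(3) = 34°C
50°C vs 34°C → primer 1 is higher.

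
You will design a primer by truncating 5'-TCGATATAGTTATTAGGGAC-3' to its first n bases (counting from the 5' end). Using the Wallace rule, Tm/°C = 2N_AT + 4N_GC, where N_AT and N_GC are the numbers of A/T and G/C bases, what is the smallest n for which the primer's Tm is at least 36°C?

n = 15

First 14 bases: TCGATATAGTTATT → Tm = 34°C (< 36°C)
First 15 bases: TCGATATAGTTATTA → Tm = 36°C (≥ 36°C)
Each additional base adds 2°C (A/T) or 4°C (G/C), so Tm is non-decreasing in n; n = 15 is the first length to reach 36°C.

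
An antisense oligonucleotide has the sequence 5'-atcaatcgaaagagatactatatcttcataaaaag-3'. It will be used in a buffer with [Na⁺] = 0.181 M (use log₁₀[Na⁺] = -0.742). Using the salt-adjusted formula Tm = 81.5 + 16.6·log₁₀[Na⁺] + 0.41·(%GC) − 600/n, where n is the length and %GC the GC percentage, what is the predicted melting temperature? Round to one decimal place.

Length n = 35. A=17, T=9, C=5, G=4
G+C = 9, so %GC = 9/35 × 100 = 25.714%
Salt term: 16.6 × (-0.742) = -12.317
GC term: 0.41 × 25.714 = 10.543; length term: −600/35 = −17.143
Tm = 81.5 + (-12.317) + 10.543 − 17.143 = 62.583 → 62.6°C

62.6°C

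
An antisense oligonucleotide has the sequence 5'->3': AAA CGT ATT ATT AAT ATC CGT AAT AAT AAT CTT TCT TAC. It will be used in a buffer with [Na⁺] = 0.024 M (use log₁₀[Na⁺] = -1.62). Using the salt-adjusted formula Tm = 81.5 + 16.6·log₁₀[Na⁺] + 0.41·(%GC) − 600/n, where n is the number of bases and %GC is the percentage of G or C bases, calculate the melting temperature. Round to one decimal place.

Length n = 39. Counting bases: G=2, A=15, T=16, C=6
G+C = 8, so %GC = 8/39 × 100 = 20.513%
Salt term: 16.6 × (-1.62) = -26.892
GC term: 0.41 × 20.513 = 8.41; length term: −600/39 = −15.385
Tm = 81.5 + (-26.892) + 8.41 − 15.385 = 47.633 → 47.6°C

47.6°C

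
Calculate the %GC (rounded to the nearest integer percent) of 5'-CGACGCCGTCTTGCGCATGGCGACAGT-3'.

67%

Scanning the sequence gives T=5, A=4, G=9, C=9.
G+C = 9 + 9 = 18 out of 27 bases
%GC = 18/27 × 100 = 66.67% ≈ 67%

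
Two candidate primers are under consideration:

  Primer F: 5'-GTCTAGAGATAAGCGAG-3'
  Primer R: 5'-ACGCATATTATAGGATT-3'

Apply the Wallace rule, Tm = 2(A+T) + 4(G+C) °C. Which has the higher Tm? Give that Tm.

Primer F, 50°C

Primer F: A+T=9, G+C=8 → Tm = 2(9)+4(8) = 50°C
Primer R: A+T=12, G+C=5 → Tm = 2(12)+4(5) = 44°C
50°C vs 44°C → primer F is higher.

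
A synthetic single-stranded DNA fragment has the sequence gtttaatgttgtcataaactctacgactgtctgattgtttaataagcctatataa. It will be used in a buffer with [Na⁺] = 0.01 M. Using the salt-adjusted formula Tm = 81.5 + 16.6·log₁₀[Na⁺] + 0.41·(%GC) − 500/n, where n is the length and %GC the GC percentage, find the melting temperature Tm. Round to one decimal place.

Length n = 55. Base counts: G=8, C=8, A=17, T=22
G+C = 16, so %GC = 16/55 × 100 = 29.091%
Salt term: 16.6 × (-2) = -33.2
GC term: 0.41 × 29.091 = 11.927; length term: −500/55 = −9.091
Tm = 81.5 + (-33.2) + 11.927 − 9.091 = 51.136 → 51.1°C

51.1°C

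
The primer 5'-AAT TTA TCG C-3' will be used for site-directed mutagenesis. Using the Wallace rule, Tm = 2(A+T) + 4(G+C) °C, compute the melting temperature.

Scanning the sequence gives G=1, A=3, T=4, C=2.
AT pairs contribute 7, GC pairs contribute 3.
Tm = 2×7 + 4×3 = 26°C

26°C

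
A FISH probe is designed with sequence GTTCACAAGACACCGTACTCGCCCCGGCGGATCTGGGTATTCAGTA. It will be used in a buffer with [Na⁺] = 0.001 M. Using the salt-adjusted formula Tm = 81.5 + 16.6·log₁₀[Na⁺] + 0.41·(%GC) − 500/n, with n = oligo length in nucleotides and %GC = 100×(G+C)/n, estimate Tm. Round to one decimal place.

Length n = 46. Counting bases: G=12, A=10, C=14, T=10
G+C = 26, so %GC = 26/46 × 100 = 56.522%
Salt term: 16.6 × (-3) = -49.8
GC term: 0.41 × 56.522 = 23.174; length term: −500/46 = −10.87
Tm = 81.5 + (-49.8) + 23.174 − 10.87 = 44.004 → 44.0°C

44.0°C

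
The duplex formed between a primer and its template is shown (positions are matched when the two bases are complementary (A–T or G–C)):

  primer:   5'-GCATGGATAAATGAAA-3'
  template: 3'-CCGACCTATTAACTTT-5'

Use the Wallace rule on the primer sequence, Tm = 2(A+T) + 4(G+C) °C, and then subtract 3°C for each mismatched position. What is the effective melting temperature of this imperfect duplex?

Primer base counts: A=8, T=3, G=4, C=1 → A+T=11, G+C=5
Perfect-match Tm = 2(11) + 4(5) = 22 + 20 = 42°C
Mismatches (positions where the bases are not complementary): 3 (at positions 2, 3, 11)
Effective Tm = 42 − 3×3 = 42 − 9 = 33°C

33°C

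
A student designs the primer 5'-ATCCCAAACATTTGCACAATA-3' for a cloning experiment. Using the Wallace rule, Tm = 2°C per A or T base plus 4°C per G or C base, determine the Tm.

56°C

Counting bases: T=5, G=1, A=9, C=6
So N_AT = 14 and N_GC = 7.
Tm = 4·7 + 2·14 = 28 + 28 = 56°C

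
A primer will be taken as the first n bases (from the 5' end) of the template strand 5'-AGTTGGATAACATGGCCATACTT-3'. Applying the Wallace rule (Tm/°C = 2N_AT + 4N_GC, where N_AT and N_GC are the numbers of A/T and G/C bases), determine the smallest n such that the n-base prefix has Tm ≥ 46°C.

n = 16

First 15 bases: AGTTGGATAACATGG → Tm = 42°C (< 46°C)
First 16 bases: AGTTGGATAACATGGC → Tm = 46°C (≥ 46°C)
Each additional base adds 2°C (A/T) or 4°C (G/C), so Tm is non-decreasing in n; n = 16 is the first length to reach 46°C.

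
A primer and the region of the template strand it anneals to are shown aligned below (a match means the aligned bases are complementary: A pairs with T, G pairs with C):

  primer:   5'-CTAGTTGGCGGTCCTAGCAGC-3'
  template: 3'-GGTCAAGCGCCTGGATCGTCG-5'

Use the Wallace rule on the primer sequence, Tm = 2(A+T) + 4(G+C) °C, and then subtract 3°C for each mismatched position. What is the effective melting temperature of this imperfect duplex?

Primer base counts: A=3, T=5, G=7, C=6 → A+T=8, G+C=13
Perfect-match Tm = 2(8) + 4(13) = 16 + 52 = 68°C
Mismatches (positions where the bases are not complementary): 3 (at positions 2, 7, 12)
Effective Tm = 68 − 3×3 = 68 − 9 = 59°C

59°C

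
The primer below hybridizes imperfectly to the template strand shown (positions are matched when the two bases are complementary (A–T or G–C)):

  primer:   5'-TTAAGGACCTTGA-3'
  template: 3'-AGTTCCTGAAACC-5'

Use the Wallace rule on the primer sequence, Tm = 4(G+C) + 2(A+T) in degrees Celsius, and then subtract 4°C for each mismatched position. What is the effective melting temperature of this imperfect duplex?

24°C

Primer base counts: A=4, T=4, G=3, C=2 → A+T=8, G+C=5
Perfect-match Tm = 2(8) + 4(5) = 16 + 20 = 36°C
Mismatches (positions where the bases are not complementary): 3 (at positions 2, 9, 13)
Effective Tm = 36 − 3×4 = 36 − 12 = 24°C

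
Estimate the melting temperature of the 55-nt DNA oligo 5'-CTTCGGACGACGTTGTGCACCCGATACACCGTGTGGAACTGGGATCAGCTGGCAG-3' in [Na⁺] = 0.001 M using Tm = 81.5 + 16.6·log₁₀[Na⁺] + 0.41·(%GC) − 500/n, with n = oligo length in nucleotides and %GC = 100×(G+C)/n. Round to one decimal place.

47.2°C

Length n = 55. Scanning the sequence gives A=11, G=18, C=15, T=11.
G+C = 33, so %GC = 33/55 × 100 = 60%
Salt term: 16.6 × (-3) = -49.8
GC term: 0.41 × 60 = 24.6; length term: −500/55 = −9.091
Tm = 81.5 + (-49.8) + 24.6 − 9.091 = 47.209 → 47.2°C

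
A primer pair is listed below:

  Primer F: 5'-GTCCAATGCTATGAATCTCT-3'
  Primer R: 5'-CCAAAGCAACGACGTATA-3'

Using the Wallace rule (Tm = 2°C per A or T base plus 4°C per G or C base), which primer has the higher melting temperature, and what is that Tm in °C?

Primer F: A+T=12, G+C=8 → Tm = 2(12)+4(8) = 56°C
Primer R: A+T=10, G+C=8 → Tm = 2(10)+4(8) = 52°C
56°C vs 52°C → primer F is higher.

Primer F, 56°C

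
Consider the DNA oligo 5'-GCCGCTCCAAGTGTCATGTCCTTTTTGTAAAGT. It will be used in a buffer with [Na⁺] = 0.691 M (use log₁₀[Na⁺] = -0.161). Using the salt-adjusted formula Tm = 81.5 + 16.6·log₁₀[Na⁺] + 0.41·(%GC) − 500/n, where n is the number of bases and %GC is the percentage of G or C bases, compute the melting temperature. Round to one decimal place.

82.3°C

Length n = 33. G=7, A=6, T=12, C=8
G+C = 15, so %GC = 15/33 × 100 = 45.455%
Salt term: 16.6 × (-0.161) = -2.673
GC term: 0.41 × 45.455 = 18.637; length term: −500/33 = −15.152
Tm = 81.5 + (-2.673) + 18.637 − 15.152 = 82.312 → 82.3°C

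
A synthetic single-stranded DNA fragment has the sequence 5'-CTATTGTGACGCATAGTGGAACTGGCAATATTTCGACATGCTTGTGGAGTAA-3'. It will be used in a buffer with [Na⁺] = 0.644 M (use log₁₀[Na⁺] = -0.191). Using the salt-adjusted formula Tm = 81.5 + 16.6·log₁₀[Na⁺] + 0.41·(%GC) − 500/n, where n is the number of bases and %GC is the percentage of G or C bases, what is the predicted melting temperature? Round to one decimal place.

Length n = 52. Base counts: G=14, C=8, A=14, T=16
G+C = 22, so %GC = 22/52 × 100 = 42.308%
Salt term: 16.6 × (-0.191) = -3.171
GC term: 0.41 × 42.308 = 17.346; length term: −500/52 = −9.615
Tm = 81.5 + (-3.171) + 17.346 − 9.615 = 86.06 → 86.1°C

86.1°C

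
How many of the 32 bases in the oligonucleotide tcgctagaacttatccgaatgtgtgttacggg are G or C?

15

Base counts: G=9, A=7, T=10, C=6
G+C = 9 + 6 = 15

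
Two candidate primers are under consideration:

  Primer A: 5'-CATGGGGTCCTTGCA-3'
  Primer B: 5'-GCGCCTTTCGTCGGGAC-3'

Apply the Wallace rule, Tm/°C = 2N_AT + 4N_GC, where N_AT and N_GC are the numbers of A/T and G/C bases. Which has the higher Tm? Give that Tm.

Primer B, 58°C

Primer A: A+T=6, G+C=9 → Tm = 2(6)+4(9) = 48°C
Primer B: A+T=5, G+C=12 → Tm = 2(5)+4(12) = 58°C
48°C vs 58°C → primer B is higher.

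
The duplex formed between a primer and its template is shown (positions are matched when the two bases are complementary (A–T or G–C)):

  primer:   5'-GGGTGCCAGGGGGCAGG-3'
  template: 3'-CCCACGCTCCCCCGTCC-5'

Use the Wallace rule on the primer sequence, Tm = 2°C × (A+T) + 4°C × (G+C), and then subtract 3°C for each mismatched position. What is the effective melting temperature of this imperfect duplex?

59°C

Primer base counts: A=2, T=1, G=11, C=3 → A+T=3, G+C=14
Perfect-match Tm = 2(3) + 4(14) = 6 + 56 = 62°C
Mismatches (positions where the bases are not complementary): 1 (at position 7)
Effective Tm = 62 − 1×3 = 62 − 3 = 59°C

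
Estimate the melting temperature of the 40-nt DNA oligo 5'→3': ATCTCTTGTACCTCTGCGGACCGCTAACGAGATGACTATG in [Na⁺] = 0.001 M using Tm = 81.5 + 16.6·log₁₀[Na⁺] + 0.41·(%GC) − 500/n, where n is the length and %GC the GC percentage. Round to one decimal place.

39.7°C

Length n = 40. Scanning the sequence gives C=11, G=9, T=11, A=9.
G+C = 20, so %GC = 20/40 × 100 = 50%
Salt term: 16.6 × (-3) = -49.8
GC term: 0.41 × 50 = 20.5; length term: −500/40 = −12.5
Tm = 81.5 + (-49.8) + 20.5 − 12.5 = 39.7 → 39.7°C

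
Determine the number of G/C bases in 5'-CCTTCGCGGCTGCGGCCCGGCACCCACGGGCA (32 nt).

26

G=11, C=15, T=3, A=3
G+C = 11 + 15 = 26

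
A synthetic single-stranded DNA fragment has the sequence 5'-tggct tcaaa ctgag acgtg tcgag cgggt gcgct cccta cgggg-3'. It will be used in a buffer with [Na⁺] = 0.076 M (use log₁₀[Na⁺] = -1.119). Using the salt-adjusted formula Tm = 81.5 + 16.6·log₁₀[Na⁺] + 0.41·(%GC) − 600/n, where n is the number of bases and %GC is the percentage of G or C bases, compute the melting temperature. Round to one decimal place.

Length n = 45. Counting bases: C=12, A=7, T=9, G=17
G+C = 29, so %GC = 29/45 × 100 = 64.444%
Salt term: 16.6 × (-1.119) = -18.575
GC term: 0.41 × 64.444 = 26.422; length term: −600/45 = −13.333
Tm = 81.5 + (-18.575) + 26.422 − 13.333 = 76.014 → 76.0°C

76.0°C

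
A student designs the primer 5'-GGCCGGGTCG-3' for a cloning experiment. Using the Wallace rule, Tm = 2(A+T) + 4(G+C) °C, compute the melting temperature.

38°C

Counting bases: T=1, A=0, C=3, G=6
So N_AT = 1 and N_GC = 9.
Tm = 2×1 + 4×9 = 38°C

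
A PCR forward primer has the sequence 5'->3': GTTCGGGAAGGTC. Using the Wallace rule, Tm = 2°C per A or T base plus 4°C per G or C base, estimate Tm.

Base counts: G=6, C=2, T=3, A=2
A+T = 5, G+C = 8
Tm = 4·8 + 2·5 = 32 + 10 = 42°C

42°C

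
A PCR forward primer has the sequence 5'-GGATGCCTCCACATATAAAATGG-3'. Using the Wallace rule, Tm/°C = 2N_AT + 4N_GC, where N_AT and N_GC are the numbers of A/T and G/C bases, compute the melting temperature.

66°C

Counting bases: G=5, A=8, C=5, T=5
So N_AT = 13 and N_GC = 10.
Tm = 4·10 + 2·13 = 40 + 26 = 66°C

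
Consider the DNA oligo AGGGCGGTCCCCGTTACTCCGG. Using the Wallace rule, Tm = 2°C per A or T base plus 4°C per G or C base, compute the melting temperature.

76°C

Base counts: A=2, T=4, G=8, C=8
So N_AT = 6 and N_GC = 16.
Tm = 2×6 + 4×16 = 76°C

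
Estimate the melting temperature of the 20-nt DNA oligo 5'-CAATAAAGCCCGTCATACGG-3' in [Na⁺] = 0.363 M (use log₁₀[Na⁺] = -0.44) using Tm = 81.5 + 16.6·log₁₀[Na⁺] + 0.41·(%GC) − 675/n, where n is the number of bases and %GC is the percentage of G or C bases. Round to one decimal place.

60.9°C

Length n = 20. Base counts: G=4, C=6, T=3, A=7
G+C = 10, so %GC = 10/20 × 100 = 50%
Salt term: 16.6 × (-0.44) = -7.304
GC term: 0.41 × 50 = 20.5; length term: −675/20 = −33.75
Tm = 81.5 + (-7.304) + 20.5 − 33.75 = 60.946 → 60.9°C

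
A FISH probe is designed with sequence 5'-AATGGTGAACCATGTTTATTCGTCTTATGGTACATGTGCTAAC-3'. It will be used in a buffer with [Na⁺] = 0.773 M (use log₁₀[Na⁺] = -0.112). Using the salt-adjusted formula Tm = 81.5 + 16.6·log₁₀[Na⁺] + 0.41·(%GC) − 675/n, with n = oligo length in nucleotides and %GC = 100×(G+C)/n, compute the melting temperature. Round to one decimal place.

79.2°C

Length n = 43. C=7, T=16, G=9, A=11
G+C = 16, so %GC = 16/43 × 100 = 37.209%
Salt term: 16.6 × (-0.112) = -1.859
GC term: 0.41 × 37.209 = 15.256; length term: −675/43 = −15.698
Tm = 81.5 + (-1.859) + 15.256 − 15.698 = 79.199 → 79.2°C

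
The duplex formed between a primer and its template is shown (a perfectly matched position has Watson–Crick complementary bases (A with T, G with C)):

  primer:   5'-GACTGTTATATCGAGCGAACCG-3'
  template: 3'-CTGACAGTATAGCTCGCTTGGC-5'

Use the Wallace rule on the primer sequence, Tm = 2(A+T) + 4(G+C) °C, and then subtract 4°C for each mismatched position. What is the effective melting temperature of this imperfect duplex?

Primer base counts: A=6, T=5, G=6, C=5 → A+T=11, G+C=11
Perfect-match Tm = 2(11) + 4(11) = 22 + 44 = 66°C
Mismatches (positions where the bases are not complementary): 1 (at position 7)
Effective Tm = 66 − 1×4 = 66 − 4 = 62°C

62°C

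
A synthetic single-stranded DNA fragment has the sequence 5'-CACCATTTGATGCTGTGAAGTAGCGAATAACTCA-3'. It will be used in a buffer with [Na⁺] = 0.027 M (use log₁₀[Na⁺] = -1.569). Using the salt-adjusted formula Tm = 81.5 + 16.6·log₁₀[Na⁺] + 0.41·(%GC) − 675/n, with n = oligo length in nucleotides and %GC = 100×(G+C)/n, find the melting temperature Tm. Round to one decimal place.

Length n = 34. Scanning the sequence gives C=7, A=11, T=9, G=7.
G+C = 14, so %GC = 14/34 × 100 = 41.176%
Salt term: 16.6 × (-1.569) = -26.045
GC term: 0.41 × 41.176 = 16.882; length term: −675/34 = −19.853
Tm = 81.5 + (-26.045) + 16.882 − 19.853 = 52.484 → 52.5°C

52.5°C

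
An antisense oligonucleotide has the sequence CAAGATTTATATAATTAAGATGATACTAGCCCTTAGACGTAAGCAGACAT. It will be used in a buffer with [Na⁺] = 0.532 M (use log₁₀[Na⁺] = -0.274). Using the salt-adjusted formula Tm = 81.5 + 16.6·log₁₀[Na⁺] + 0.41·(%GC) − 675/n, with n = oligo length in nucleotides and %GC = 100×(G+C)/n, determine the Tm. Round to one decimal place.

Length n = 50. Scanning the sequence gives G=8, C=8, T=14, A=20.
G+C = 16, so %GC = 16/50 × 100 = 32%
Salt term: 16.6 × (-0.274) = -4.548
GC term: 0.41 × 32 = 13.12; length term: −675/50 = −13.5
Tm = 81.5 + (-4.548) + 13.12 − 13.5 = 76.572 → 76.6°C

76.6°C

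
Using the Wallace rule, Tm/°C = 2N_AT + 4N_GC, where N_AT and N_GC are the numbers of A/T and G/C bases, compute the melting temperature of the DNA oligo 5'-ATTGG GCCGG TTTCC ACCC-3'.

Base counts: A=2, C=7, G=5, T=5
AT pairs contribute 7, GC pairs contribute 12.
Tm = 2(7) + 4(12) = 14 + 48 = 62°C

62°C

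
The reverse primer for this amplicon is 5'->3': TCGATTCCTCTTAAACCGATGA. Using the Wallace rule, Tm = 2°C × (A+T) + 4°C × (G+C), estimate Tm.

Counting bases: G=3, A=6, C=6, T=7
AT pairs contribute 13, GC pairs contribute 9.
Tm = 2(13) + 4(9) = 26 + 36 = 62°C

62°C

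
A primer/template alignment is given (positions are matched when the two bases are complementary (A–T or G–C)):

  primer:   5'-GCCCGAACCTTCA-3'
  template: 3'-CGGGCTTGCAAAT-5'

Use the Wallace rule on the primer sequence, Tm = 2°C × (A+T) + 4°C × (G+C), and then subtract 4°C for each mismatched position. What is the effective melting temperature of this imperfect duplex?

Primer base counts: A=3, T=2, G=2, C=6 → A+T=5, G+C=8
Perfect-match Tm = 2(5) + 4(8) = 10 + 32 = 42°C
Mismatches (positions where the bases are not complementary): 2 (at positions 9, 12)
Effective Tm = 42 − 2×4 = 42 − 8 = 34°C

34°C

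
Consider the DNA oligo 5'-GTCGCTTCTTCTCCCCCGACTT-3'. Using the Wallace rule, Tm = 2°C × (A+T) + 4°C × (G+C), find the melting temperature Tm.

70°C

Counting bases: G=3, T=8, A=1, C=10
A+T = 9, G+C = 13
Tm = 2×9 + 4×13 = 70°C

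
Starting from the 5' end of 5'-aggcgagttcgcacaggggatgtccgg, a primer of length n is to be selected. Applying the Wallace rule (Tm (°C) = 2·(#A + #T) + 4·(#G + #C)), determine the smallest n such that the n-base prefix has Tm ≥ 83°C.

n = 26

First 25 bases: AGGCGAGTTCGCACAGGGGATGTCC → Tm = 82°C (< 83°C)
First 26 bases: AGGCGAGTTCGCACAGGGGATGTCCG → Tm = 86°C (≥ 83°C)
Since every base adds ≥2°C, Tm only increases with n, so the threshold is first crossed at n = 26.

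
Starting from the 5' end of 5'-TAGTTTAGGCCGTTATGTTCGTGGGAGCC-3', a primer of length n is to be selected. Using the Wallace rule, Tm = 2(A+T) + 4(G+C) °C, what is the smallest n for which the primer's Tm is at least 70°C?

First 23 bases: TAGTTTAGGCCGTTATGTTCGTG → Tm = 66°C (< 70°C)
First 24 bases: TAGTTTAGGCCGTTATGTTCGTGG → Tm = 70°C (≥ 70°C)
Since every base adds ≥2°C, Tm only increases with n, so the threshold is first crossed at n = 24.

n = 24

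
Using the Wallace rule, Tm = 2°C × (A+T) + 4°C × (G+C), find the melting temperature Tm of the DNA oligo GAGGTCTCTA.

Base counts: A=2, G=3, C=2, T=3
A+T = 5, G+C = 5
Tm = 4·5 + 2·5 = 20 + 10 = 30°C

30°C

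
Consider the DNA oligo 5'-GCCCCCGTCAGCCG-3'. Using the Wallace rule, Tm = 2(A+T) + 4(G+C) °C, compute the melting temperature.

52°C

Counting bases: G=4, A=1, T=1, C=8
AT pairs contribute 2, GC pairs contribute 12.
Tm = 4·12 + 2·2 = 48 + 4 = 52°C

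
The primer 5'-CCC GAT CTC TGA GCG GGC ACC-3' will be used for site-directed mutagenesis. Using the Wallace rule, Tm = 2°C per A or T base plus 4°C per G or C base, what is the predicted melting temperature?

T=3, A=3, G=6, C=9
AT pairs contribute 6, GC pairs contribute 15.
Tm = 4·15 + 2·6 = 60 + 12 = 72°C

72°C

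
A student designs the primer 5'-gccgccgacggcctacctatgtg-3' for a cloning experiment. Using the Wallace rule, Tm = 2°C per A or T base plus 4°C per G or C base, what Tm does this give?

78°C

Scanning the sequence gives G=7, C=9, T=4, A=3.
So N_AT = 7 and N_GC = 16.
Tm = 2(7) + 4(16) = 14 + 64 = 78°C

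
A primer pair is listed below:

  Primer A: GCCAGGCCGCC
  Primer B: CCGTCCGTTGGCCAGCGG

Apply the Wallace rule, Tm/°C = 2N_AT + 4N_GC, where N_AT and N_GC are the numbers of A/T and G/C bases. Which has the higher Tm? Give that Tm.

Primer A: A+T=1, G+C=10 → Tm = 2(1)+4(10) = 42°C
Primer B: A+T=4, G+C=14 → Tm = 2(4)+4(14) = 64°C
42°C vs 64°C → primer B is higher.

Primer B, 64°C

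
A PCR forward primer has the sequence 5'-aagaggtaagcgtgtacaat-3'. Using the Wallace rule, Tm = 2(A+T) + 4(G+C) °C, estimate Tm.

C=2, A=8, G=6, T=4
AT pairs contribute 12, GC pairs contribute 8.
Tm = 4·8 + 2·12 = 32 + 24 = 56°C

56°C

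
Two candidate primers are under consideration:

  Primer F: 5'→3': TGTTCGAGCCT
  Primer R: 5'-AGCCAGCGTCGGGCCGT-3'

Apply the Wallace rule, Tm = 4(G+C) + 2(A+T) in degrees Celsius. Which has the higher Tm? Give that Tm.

Primer F: A+T=5, G+C=6 → Tm = 2(5)+4(6) = 34°C
Primer R: A+T=4, G+C=13 → Tm = 2(4)+4(13) = 60°C
34°C vs 60°C → primer R is higher.

Primer R, 60°C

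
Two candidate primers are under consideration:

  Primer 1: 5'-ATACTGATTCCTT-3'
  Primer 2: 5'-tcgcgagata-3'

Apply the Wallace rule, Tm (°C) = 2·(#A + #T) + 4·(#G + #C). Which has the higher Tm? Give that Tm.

Primer 1: A+T=9, G+C=4 → Tm = 2(9)+4(4) = 34°C
Primer 2: A+T=5, G+C=5 → Tm = 2(5)+4(5) = 30°C
34°C vs 30°C → primer 1 is higher.

Primer 1, 34°C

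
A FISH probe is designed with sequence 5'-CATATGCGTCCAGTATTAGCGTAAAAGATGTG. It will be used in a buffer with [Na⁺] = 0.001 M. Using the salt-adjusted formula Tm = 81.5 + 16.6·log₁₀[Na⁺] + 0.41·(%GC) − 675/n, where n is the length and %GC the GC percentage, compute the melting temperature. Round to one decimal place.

Length n = 32. Base counts: T=9, C=5, G=8, A=10
G+C = 13, so %GC = 13/32 × 100 = 40.625%
Salt term: 16.6 × (-3) = -49.8
GC term: 0.41 × 40.625 = 16.656; length term: −675/32 = −21.094
Tm = 81.5 + (-49.8) + 16.656 − 21.094 = 27.262 → 27.3°C

27.3°C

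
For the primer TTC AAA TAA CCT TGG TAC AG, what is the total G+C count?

7

Counting bases: G=3, T=6, A=7, C=4
Total G or C: 3 + 4 = 7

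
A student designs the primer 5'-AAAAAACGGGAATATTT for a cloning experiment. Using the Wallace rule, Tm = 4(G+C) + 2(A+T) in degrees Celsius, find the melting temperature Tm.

42°C

Scanning the sequence gives A=9, T=4, G=3, C=1.
So N_AT = 13 and N_GC = 4.
Tm = 2×13 + 4×4 = 42°C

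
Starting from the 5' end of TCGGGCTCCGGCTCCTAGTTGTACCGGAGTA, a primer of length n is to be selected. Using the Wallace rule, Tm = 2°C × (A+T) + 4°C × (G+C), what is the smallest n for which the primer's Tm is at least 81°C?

n = 25

First 24 bases: TCGGGCTCCGGCTCCTAGTTGTAC → Tm = 78°C (< 81°C)
First 25 bases: TCGGGCTCCGGCTCCTAGTTGTACC → Tm = 82°C (≥ 81°C)
Each additional base adds 2°C (A/T) or 4°C (G/C), so Tm is non-decreasing in n; n = 25 is the first length to reach 81°C.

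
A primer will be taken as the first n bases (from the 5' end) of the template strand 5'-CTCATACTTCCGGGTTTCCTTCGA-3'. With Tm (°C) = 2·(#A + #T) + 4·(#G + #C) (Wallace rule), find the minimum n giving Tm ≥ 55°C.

n = 19

First 18 bases: CTCATACTTCCGGGTTTC → Tm = 54°C (< 55°C)
First 19 bases: CTCATACTTCCGGGTTTCC → Tm = 58°C (≥ 55°C)
Each additional base adds 2°C (A/T) or 4°C (G/C), so Tm is non-decreasing in n; n = 19 is the first length to reach 55°C.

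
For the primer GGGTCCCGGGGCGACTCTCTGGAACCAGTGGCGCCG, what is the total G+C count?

Scanning the sequence gives C=12, T=5, G=15, A=4.
Total G or C: 15 + 12 = 27

27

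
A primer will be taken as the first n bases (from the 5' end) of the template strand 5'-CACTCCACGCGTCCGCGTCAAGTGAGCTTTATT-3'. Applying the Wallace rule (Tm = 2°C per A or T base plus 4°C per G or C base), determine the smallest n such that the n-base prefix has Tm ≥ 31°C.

First 9 bases: CACTCCACG → Tm = 30°C (< 31°C)
First 10 bases: CACTCCACGC → Tm = 34°C (≥ 31°C)
Since every base adds ≥2°C, Tm only increases with n, so the threshold is first crossed at n = 10.

n = 10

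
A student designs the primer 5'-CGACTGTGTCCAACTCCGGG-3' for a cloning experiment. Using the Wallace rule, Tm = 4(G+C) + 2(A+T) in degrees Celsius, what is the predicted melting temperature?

Scanning the sequence gives T=4, G=6, A=3, C=7.
AT pairs contribute 7, GC pairs contribute 13.
Tm = 4·13 + 2·7 = 52 + 14 = 66°C

66°C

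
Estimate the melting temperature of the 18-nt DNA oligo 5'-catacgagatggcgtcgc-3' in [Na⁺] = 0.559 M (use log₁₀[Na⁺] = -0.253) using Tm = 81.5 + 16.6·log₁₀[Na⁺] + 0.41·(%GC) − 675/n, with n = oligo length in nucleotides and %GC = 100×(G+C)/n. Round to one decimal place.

Length n = 18. Base counts: C=5, G=6, A=4, T=3
G+C = 11, so %GC = 11/18 × 100 = 61.111%
Salt term: 16.6 × (-0.253) = -4.2
GC term: 0.41 × 61.111 = 25.056; length term: −675/18 = −37.5
Tm = 81.5 + (-4.2) + 25.056 − 37.5 = 64.856 → 64.9°C

64.9°C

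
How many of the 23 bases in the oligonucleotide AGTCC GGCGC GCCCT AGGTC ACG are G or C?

17

Counting bases: A=3, G=8, T=3, C=9
Total G or C: 8 + 9 = 17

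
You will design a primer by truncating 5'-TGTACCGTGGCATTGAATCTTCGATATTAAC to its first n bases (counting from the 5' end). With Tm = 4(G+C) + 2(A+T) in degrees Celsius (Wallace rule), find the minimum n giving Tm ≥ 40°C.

First 12 bases: TGTACCGTGGCA → Tm = 38°C (< 40°C)
First 13 bases: TGTACCGTGGCAT → Tm = 40°C (≥ 40°C)
Each additional base adds 2°C (A/T) or 4°C (G/C), so Tm is non-decreasing in n; n = 13 is the first length to reach 40°C.

n = 13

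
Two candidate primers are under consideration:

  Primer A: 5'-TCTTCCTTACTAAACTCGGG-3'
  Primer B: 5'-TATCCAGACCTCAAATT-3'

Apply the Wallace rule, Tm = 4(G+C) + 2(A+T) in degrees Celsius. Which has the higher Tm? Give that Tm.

Primer A, 58°C

Primer A: A+T=11, G+C=9 → Tm = 2(11)+4(9) = 58°C
Primer B: A+T=11, G+C=6 → Tm = 2(11)+4(6) = 46°C
58°C vs 46°C → primer A is higher.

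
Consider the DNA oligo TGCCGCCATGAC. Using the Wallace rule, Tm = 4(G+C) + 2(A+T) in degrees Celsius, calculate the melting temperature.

40°C

G=3, T=2, A=2, C=5
A+T = 4, G+C = 8
Tm = 2×4 + 4×8 = 40°C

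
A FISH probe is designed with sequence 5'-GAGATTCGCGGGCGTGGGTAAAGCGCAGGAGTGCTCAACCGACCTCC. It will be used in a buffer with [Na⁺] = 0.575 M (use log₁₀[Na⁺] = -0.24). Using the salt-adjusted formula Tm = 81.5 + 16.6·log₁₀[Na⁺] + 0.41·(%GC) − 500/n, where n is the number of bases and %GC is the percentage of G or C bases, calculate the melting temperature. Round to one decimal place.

Length n = 47. Counting bases: C=13, T=7, A=10, G=17
G+C = 30, so %GC = 30/47 × 100 = 63.83%
Salt term: 16.6 × (-0.24) = -3.984
GC term: 0.41 × 63.83 = 26.17; length term: −500/47 = −10.638
Tm = 81.5 + (-3.984) + 26.17 − 10.638 = 93.048 → 93.0°C

93.0°C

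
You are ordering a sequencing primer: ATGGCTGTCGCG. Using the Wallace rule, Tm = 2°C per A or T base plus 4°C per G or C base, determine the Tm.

G=5, T=3, C=3, A=1
So N_AT = 4 and N_GC = 8.
Tm = 4·8 + 2·4 = 32 + 8 = 40°C

40°C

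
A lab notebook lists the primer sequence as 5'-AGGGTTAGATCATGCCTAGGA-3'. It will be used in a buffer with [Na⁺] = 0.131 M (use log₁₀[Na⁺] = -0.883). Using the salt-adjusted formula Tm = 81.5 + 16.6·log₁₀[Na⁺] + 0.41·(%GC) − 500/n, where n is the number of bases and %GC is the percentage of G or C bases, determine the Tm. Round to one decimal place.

Length n = 21. Counting bases: A=6, C=3, G=7, T=5
G+C = 10, so %GC = 10/21 × 100 = 47.619%
Salt term: 16.6 × (-0.883) = -14.658
GC term: 0.41 × 47.619 = 19.524; length term: −500/21 = −23.81
Tm = 81.5 + (-14.658) + 19.524 − 23.81 = 62.556 → 62.6°C

62.6°C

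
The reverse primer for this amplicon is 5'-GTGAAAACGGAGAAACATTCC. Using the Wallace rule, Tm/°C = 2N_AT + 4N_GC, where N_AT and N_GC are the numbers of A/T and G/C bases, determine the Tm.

Counting bases: A=9, C=4, T=3, G=5
So N_AT = 12 and N_GC = 9.
Tm = 2(12) + 4(9) = 24 + 36 = 60°C

60°C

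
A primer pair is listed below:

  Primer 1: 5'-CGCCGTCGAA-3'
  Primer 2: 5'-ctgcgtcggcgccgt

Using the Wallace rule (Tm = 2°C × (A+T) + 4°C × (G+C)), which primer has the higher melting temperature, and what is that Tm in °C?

Primer 2, 54°C

Primer 1: A+T=3, G+C=7 → Tm = 2(3)+4(7) = 34°C
Primer 2: A+T=3, G+C=12 → Tm = 2(3)+4(12) = 54°C
34°C vs 54°C → primer 2 is higher.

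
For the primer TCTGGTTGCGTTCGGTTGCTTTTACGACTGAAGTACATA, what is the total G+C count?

17

Counting bases: T=15, C=7, G=10, A=7
Total G or C: 10 + 7 = 17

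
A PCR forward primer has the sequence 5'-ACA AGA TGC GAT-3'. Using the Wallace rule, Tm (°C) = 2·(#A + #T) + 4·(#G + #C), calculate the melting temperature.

Base counts: G=3, C=2, A=5, T=2
So N_AT = 7 and N_GC = 5.
Tm = 2×7 + 4×5 = 34°C

34°C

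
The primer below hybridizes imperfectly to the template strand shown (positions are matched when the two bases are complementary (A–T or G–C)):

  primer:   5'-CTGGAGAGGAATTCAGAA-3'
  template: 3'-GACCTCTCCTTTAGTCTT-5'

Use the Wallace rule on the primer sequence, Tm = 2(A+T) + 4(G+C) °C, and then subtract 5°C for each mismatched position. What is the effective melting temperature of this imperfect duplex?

Primer base counts: A=7, T=3, G=6, C=2 → A+T=10, G+C=8
Perfect-match Tm = 2(10) + 4(8) = 20 + 32 = 52°C
Mismatches (positions where the bases are not complementary): 1 (at position 12)
Effective Tm = 52 − 1×5 = 52 − 5 = 47°C

47°C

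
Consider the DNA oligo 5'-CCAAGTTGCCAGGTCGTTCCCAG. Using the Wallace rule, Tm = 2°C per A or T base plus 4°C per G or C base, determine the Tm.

74°C

Counting bases: C=8, G=6, A=4, T=5
A+T = 9, G+C = 14
Tm = 2×9 + 4×14 = 74°C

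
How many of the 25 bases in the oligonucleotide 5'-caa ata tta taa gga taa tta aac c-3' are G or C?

5

Scanning the sequence gives G=2, T=7, A=13, C=3.
G+C = 2 + 3 = 5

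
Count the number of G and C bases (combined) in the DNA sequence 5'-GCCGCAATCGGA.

A=3, T=1, G=4, C=4
G+C = 4 + 4 = 8

8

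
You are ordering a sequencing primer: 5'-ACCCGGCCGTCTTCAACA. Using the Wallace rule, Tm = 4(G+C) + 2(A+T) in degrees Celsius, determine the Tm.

58°C

T=3, G=3, A=4, C=8
A+T = 7, G+C = 11
Tm = 2(7) + 4(11) = 14 + 44 = 58°C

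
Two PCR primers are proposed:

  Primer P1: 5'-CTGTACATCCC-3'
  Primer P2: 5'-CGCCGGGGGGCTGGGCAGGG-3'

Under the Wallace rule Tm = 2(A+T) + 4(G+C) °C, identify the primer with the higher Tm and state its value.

Primer P1: A+T=5, G+C=6 → Tm = 2(5)+4(6) = 34°C
Primer P2: A+T=2, G+C=18 → Tm = 2(2)+4(18) = 76°C
34°C vs 76°C → primer P2 is higher.

Primer P2, 76°C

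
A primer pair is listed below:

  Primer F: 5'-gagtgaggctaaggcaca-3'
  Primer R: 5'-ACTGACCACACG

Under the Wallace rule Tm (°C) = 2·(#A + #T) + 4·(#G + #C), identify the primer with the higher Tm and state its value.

Primer F: A+T=8, G+C=10 → Tm = 2(8)+4(10) = 56°C
Primer R: A+T=5, G+C=7 → Tm = 2(5)+4(7) = 38°C
56°C vs 38°C → primer F is higher.

Primer F, 56°C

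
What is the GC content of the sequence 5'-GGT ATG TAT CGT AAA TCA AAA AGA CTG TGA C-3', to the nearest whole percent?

Base counts: G=7, T=8, C=4, A=12
G+C = 7 + 4 = 11 out of 31 bases
%GC = 11/31 × 100 = 35.48% ≈ 35%

35%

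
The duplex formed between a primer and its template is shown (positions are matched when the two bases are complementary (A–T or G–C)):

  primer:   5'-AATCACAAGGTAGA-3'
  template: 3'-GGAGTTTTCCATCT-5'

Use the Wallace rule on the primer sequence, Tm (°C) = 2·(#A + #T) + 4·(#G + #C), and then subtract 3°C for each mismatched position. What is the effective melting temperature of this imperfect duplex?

Primer base counts: A=7, T=2, G=3, C=2 → A+T=9, G+C=5
Perfect-match Tm = 2(9) + 4(5) = 18 + 20 = 38°C
Mismatches (positions where the bases are not complementary): 3 (at positions 1, 2, 6)
Effective Tm = 38 − 3×3 = 38 − 9 = 29°C

29°C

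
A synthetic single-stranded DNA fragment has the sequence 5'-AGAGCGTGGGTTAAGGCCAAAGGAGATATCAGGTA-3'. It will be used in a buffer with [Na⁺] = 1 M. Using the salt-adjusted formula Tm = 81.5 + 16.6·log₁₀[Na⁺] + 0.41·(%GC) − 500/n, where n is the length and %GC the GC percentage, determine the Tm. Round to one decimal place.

Length n = 35. Base counts: C=4, A=12, G=13, T=6
G+C = 17, so %GC = 17/35 × 100 = 48.571%
Salt term: 16.6 × (0) = 0
GC term: 0.41 × 48.571 = 19.914; length term: −500/35 = −14.286
Tm = 81.5 + (0) + 19.914 − 14.286 = 87.128 → 87.1°C

87.1°C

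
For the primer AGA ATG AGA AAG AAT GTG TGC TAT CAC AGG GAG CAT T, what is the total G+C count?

15

Counting bases: C=4, G=11, T=8, A=14
G+C = 11 + 4 = 15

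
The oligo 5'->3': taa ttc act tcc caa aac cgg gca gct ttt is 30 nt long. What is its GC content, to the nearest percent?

A=8, C=9, G=4, T=9
G+C = 4 + 9 = 13 out of 30 bases
%GC = 13/30 × 100 = 43.33% ≈ 43%

43%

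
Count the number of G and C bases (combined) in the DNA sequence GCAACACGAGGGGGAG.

Scanning the sequence gives T=0, G=8, C=3, A=5.
G+C = 8 + 3 = 11

11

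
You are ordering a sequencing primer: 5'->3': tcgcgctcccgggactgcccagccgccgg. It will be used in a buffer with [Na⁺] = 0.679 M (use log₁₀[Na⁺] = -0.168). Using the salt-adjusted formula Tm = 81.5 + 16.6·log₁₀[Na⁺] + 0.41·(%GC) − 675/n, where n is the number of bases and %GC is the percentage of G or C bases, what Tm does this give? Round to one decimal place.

Length n = 29. Counting bases: G=10, C=14, T=3, A=2
G+C = 24, so %GC = 24/29 × 100 = 82.759%
Salt term: 16.6 × (-0.168) = -2.789
GC term: 0.41 × 82.759 = 33.931; length term: −675/29 = −23.276
Tm = 81.5 + (-2.789) + 33.931 − 23.276 = 89.366 → 89.4°C

89.4°C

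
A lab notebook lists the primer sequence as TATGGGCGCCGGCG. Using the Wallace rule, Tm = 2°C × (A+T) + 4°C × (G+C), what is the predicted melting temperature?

50°C

Scanning the sequence gives A=1, C=4, G=7, T=2.
AT pairs contribute 3, GC pairs contribute 11.
Tm = 2(3) + 4(11) = 6 + 44 = 50°C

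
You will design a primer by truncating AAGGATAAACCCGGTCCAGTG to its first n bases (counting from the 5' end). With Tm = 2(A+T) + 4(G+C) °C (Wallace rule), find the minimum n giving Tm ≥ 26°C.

First 9 bases: AAGGATAAA → Tm = 22°C (< 26°C)
First 10 bases: AAGGATAAAC → Tm = 26°C (≥ 26°C)
Each additional base adds 2°C (A/T) or 4°C (G/C), so Tm is non-decreasing in n; n = 10 is the first length to reach 26°C.

n = 10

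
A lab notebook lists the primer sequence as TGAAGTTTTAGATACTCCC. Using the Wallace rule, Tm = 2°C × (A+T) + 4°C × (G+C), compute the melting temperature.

52°C

G=3, T=7, A=5, C=4
AT pairs contribute 12, GC pairs contribute 7.
Tm = 4·7 + 2·12 = 28 + 24 = 52°C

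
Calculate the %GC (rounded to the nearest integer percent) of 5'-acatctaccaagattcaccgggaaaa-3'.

Counting bases: T=4, G=4, A=11, C=7
G+C = 4 + 7 = 11 out of 26 bases
%GC = 11/26 × 100 = 42.31% ≈ 42%

42%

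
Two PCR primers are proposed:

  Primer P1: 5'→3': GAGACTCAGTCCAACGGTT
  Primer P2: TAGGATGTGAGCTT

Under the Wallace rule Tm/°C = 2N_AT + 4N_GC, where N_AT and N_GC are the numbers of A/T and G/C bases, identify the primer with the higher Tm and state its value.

Primer P1: A+T=9, G+C=10 → Tm = 2(9)+4(10) = 58°C
Primer P2: A+T=8, G+C=6 → Tm = 2(8)+4(6) = 40°C
58°C vs 40°C → primer P1 is higher.

Primer P1, 58°C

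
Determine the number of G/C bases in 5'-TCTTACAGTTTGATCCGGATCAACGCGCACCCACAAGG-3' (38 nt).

20

Scanning the sequence gives A=10, T=8, C=12, G=8.
G+C = 8 + 12 = 20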